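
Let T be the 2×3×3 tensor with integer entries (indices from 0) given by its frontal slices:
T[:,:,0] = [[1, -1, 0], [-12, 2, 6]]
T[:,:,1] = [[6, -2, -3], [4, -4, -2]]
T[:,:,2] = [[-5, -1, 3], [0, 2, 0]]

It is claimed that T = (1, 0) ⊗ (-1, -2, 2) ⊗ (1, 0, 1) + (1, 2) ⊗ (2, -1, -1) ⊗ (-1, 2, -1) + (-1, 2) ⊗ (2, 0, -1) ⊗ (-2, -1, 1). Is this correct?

Reconstruct entry (0,2,0) from the claimed factors: Σₗ aₗ[0]bₗ[2]cₗ[0] = (1)·(2)·(1) + (1)·(-1)·(-1) + (-1)·(-1)·(-2) = 1, but T[0,2,0] = 0. The claim is false.

No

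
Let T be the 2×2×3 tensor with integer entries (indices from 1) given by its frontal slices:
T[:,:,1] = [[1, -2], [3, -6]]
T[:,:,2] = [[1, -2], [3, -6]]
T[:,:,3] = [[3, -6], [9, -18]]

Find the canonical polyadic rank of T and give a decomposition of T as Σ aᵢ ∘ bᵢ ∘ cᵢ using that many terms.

rank(T) = 1

Lower bound: T ≠ 0 (e.g. T[1,1,1] = 1), so rank(T) ≥ 1.
Upper bound: the mode-1 fibre T[:,1,1] = [1, 3] gives a = (1, 3) (primitive direction); the mode-2 fibre T[1,:,1] = [1, -2] gives b = (1, -2); then c[k] = T[1,1,k] / (a[1]·b[1]) = [1, 1, 3] / 1 = (1, 1, 3).
Expanding (1, 3) ∘ (1, -2) ∘ (1, 1, 3) reproduces all 12 entries of T, so T = (1, 3) ∘ (1, -2) ∘ (1, 1, 3) and rank(T) ≤ 1.
These bounds meet, so rank(T) = 1.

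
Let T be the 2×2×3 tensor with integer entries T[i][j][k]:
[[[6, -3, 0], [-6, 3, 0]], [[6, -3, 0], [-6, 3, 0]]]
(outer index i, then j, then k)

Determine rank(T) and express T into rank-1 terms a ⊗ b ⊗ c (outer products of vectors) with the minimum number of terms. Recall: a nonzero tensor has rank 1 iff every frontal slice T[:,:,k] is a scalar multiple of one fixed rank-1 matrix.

rank(T) = 1

Lower bound: T ≠ 0 (e.g. T[0,0,0] = 6), so rank(T) ≥ 1.
Upper bound: the mode-1 fibre T[:,0,0] = [6, 6] gives a = [1, 1] (primitive direction); the mode-2 fibre T[0,:,0] = [6, -6] gives b = [1, -1]; then c[k] = T[0,0,k] / (a[0]·b[0]) = [6, -3, 0] / 1 = [6, -3, 0].
Expanding [1, 1] ⊗ [1, -1] ⊗ [6, -3, 0] reproduces all 12 entries of T, so T = [1, 1] ⊗ [1, -1] ⊗ [6, -3, 0] and rank(T) ≤ 1.
These bounds meet, so rank(T) = 1.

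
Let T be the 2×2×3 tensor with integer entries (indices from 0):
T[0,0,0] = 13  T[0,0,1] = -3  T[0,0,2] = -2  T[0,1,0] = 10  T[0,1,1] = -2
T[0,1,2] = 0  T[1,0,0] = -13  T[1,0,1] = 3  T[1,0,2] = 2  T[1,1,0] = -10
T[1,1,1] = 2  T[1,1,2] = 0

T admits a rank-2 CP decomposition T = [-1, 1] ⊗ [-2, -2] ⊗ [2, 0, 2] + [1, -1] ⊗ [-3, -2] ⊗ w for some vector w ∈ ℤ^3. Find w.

Subtract the known terms from T to get the rank-1 residual R = [1, -1] ⊗ [-3, -2] ⊗ w, so R[i,j,k] = a[i]·b[j]·w[k]. Pick indices with nonzero a[0]·b[0] = (1)·(-3) = -3. Only the fibre through (0,0,·) is needed: R[0,0,:] = T[0,0,:] − Σₗ aₗ[0]bₗ[0]cₗ = [13, -3, -2] − (-1)·(-2)·[2, 0, 2] = [9, -3, -6]. Then w[k] = R[0,0,k] / -3 for each k, giving w = [9, -3, -6] / -3 = [-3, 1, 2].

w = [-3, 1, 2]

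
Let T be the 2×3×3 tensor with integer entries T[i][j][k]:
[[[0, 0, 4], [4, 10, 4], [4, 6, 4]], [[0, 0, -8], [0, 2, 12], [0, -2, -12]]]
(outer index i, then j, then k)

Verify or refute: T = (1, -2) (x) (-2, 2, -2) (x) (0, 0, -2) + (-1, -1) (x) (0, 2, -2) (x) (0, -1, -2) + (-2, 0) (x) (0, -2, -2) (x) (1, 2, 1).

Yes

Reconstruct entrywise from the claimed factors. For example, T[1,0,2] = -8 and Σₗ aₗ[1]bₗ[0]cₗ[2] = (-2)·(-2)·(-2) + (-1)·(0)·(-2) + (0)·(0)·(1) = -8; checking all 18 entries, every one matches. The claim holds.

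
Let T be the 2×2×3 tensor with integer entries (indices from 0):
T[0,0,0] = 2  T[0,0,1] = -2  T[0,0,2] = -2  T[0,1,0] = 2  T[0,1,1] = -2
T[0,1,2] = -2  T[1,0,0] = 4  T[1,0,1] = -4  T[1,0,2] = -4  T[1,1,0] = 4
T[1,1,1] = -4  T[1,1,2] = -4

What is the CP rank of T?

1

Lower bound: T ≠ 0 (e.g. T[0,0,0] = 2), so rank(T) ≥ 1.
Upper bound: the mode-1 fibre T[:,0,0] = [2, 4] gives a = (1, 2) (primitive direction); the mode-2 fibre T[0,:,0] = [2, 2] gives b = (1, 1); then c[k] = T[0,0,k] / (a[0]·b[0]) = [2, -2, -2] / 1 = (2, -2, -2).
Expanding (1, 2) ⊗ (1, 1) ⊗ (2, -2, -2) reproduces all 12 entries of T, so T = (1, 2) ⊗ (1, 1) ⊗ (2, -2, -2) and rank(T) ≤ 1.
These bounds meet, so rank(T) = 1.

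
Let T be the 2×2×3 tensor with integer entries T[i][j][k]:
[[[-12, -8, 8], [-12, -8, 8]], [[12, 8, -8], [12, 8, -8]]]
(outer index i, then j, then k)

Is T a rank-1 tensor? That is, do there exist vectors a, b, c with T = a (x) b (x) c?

If T = a (x) b (x) c then every fibre of T is a multiple of the corresponding factor, so read the factors off the fibres through the nonzero entry T[0,0,0] = -12.
The mode-1 fibre T[:,0,0] = [-12, 12] gives a = [1, -1] (primitive direction); the mode-2 fibre T[0,:,0] = [-12, -12] gives b = [1, 1]; then c[k] = T[0,0,k] / (a[0]·b[0]) = [-12, -8, 8] / 1 = [-12, -8, 8].
Expanding [1, -1] (x) [1, 1] (x) [-12, -8, 8] reproduces all 12 entries of T, so T = [1, -1] (x) [1, 1] (x) [-12, -8, 8] and rank(T) ≤ 1.
Equivalently every frontal slice T[:,:,k] is c[k] times the rank-1 matrix [1, -1] (x) [1, 1]. So T has rank 1 (it is nonzero).

Yes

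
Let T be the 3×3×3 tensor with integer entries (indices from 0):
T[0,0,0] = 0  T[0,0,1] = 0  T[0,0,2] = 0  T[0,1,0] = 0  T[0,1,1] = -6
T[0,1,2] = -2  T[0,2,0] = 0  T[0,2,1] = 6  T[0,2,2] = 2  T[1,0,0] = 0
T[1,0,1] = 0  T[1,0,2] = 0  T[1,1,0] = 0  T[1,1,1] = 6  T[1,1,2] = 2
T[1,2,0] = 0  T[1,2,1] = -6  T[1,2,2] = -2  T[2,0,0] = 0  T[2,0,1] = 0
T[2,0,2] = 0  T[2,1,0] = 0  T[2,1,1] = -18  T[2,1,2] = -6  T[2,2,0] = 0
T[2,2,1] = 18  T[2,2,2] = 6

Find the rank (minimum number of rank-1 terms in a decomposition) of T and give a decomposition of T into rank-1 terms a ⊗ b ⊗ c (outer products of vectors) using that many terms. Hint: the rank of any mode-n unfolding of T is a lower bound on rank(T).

rank(T) = 1

Lower bound: T ≠ 0 (e.g. T[0,1,1] = -6), so rank(T) ≥ 1.
Upper bound: if T = a ⊗ b ⊗ c then every fibre of T is a multiple of the corresponding factor, so read the factors off the fibres through the nonzero entry T[0,1,1] = -6.
The mode-1 fibre T[:,1,1] = [-6, 6, -18] gives a = [1, -1, 3] (primitive direction); the mode-2 fibre T[0,:,1] = [0, -6, 6] gives b = [0, 1, -1]; then c[k] = T[0,1,k] / (a[0]·b[1]) = [0, -6, -2] / 1 = [0, -6, -2].
Expanding [1, -1, 3] ⊗ [0, 1, -1] ⊗ [0, -6, -2] reproduces all 27 entries of T, so T = [1, -1, 3] ⊗ [0, 1, -1] ⊗ [0, -6, -2] and rank(T) ≤ 1.
These bounds meet, so rank(T) = 1.
Check entry T[2,1,2] = -6: (3)·(1)·(-2) = -6.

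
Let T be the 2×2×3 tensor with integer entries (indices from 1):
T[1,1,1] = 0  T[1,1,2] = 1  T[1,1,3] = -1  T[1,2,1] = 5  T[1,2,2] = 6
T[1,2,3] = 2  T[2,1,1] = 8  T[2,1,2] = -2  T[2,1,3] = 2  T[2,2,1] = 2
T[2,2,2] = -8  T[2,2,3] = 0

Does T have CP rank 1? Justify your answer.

The mode-3 unfolding of T (rows indexed by k, columns by (i,j) = (1,1), (1,2), (2,1), (2,2)) is [[0, 5, 8, 2], [1, 6, -2, -8], [-1, 2, 2, 0]].
There the 3×3 minor on rows k ∈ {1, 2, 3}, columns (i,j) ∈ {(1,1), (1,2), (2,1)} is det [[0, 5, 8], [1, 6, -2], [-1, 2, 2]] = 64 ≠ 0, so this unfolding has rank ≥ 3; CP rank is at least every unfolding rank, so rank(T) ≥ 3.
In particular rank(T) ≥ 3 > 1, so T is not rank-1.

No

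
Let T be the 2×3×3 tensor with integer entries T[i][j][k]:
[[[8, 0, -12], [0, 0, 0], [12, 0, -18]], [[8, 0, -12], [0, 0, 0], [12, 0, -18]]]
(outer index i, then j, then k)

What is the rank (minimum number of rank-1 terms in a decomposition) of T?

Lower bound: T ≠ 0 (e.g. T[0,0,0] = 8), so rank(T) ≥ 1.
Upper bound: the mode-1 fibre T[:,0,0] = [8, 8] gives a = [1, 1] (primitive direction); the mode-2 fibre T[0,:,0] = [8, 0, 12] gives b = [2, 0, 3]; then c[k] = T[0,0,k] / (a[0]·b[0]) = [8, 0, -12] / 2 = [4, 0, -6].
Expanding [1, 1] ⊗ [2, 0, 3] ⊗ [4, 0, -6] reproduces all 18 entries of T, so T = [1, 1] ⊗ [2, 0, 3] ⊗ [4, 0, -6] and rank(T) ≤ 1.
These bounds meet, so rank(T) = 1.

1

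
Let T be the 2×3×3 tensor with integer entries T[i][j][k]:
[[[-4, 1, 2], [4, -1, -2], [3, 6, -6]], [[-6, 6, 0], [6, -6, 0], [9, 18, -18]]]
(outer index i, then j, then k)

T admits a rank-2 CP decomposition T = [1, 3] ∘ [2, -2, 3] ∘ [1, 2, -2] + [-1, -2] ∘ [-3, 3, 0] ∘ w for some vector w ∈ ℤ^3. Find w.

w = [-2, -1, 2]

Subtract the known terms from T to get the rank-1 residual R = [-1, -2] ∘ [-3, 3, 0] ∘ w, so R[i,j,k] = a[i]·b[j]·w[k]. Pick indices with nonzero a[0]·b[0] = (-1)·(-3) = 3. Only the fibre through (0,0,·) is needed: R[0,0,:] = T[0,0,:] − Σₗ aₗ[0]bₗ[0]cₗ = [-4, 1, 2] − (1)·(2)·[1, 2, -2] = [-6, -3, 6]. Then w[k] = R[0,0,k] / 3 for each k, giving w = [-6, -3, 6] / 3 = [-2, -1, 2].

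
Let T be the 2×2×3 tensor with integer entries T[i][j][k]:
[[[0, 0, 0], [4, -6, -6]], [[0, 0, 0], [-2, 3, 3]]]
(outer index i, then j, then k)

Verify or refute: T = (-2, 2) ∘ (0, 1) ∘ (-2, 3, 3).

No

Reconstruct entry (1,1,0) from the claimed factors: Σₗ aₗ[1]bₗ[1]cₗ[0] = (2)·(1)·(-2) = -4, but T[1,1,0] = -2. The claim is false.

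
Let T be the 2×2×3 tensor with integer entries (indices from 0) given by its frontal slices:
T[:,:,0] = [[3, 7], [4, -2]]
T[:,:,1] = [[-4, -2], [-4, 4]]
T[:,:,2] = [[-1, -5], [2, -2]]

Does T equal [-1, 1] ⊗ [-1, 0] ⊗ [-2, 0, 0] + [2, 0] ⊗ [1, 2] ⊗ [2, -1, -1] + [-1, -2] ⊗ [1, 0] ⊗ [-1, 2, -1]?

No

Reconstruct entry (0,1,0) from the claimed factors: Σₗ aₗ[0]bₗ[1]cₗ[0] = (-1)·(0)·(-2) + (2)·(2)·(2) + (-1)·(0)·(-1) = 8, but T[0,1,0] = 7. The claim is false.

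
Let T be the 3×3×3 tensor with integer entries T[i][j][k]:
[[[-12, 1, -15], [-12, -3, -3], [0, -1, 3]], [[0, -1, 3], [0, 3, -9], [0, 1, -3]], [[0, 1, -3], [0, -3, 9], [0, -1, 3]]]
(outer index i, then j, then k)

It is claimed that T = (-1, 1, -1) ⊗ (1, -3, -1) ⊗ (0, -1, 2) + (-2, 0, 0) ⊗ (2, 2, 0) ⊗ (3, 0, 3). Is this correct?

No

Reconstruct entry (0,0,2) from the claimed factors: Σₗ aₗ[0]bₗ[0]cₗ[2] = (-1)·(1)·(2) + (-2)·(2)·(3) = -14, but T[0,0,2] = -15. The claim is false.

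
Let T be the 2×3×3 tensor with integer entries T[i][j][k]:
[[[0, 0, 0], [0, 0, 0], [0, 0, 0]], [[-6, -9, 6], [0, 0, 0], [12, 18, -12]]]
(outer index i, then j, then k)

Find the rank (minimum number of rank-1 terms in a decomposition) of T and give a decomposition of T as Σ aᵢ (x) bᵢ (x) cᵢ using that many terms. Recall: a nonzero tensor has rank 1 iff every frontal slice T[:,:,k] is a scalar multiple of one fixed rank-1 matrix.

rank(T) = 1

Lower bound: T ≠ 0 (e.g. T[1,0,0] = -6), so rank(T) ≥ 1.
Upper bound: if T = a (x) b (x) c then every fibre of T is a multiple of the corresponding factor, so read the factors off the fibres through the nonzero entry T[1,0,0] = -6.
The mode-1 fibre T[:,0,0] = [0, -6] gives a = (0, 1) (primitive direction); the mode-2 fibre T[1,:,0] = [-6, 0, 12] gives b = (1, 0, -2); then c[k] = T[1,0,k] / (a[1]·b[0]) = [-6, -9, 6] / 1 = (-6, -9, 6).
Expanding (0, 1) (x) (1, 0, -2) (x) (-6, -9, 6) reproduces all 18 entries of T, so T = (0, 1) (x) (1, 0, -2) (x) (-6, -9, 6) and rank(T) ≤ 1.
These bounds meet, so rank(T) = 1.
Check entry T[0,0,2] = 0: (0)·(1)·(6) = 0.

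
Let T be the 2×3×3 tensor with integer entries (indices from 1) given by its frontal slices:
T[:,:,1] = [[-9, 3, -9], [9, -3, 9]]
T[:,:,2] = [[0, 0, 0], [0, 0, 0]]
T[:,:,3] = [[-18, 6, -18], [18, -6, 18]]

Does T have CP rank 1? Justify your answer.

The mode-1 fibre T[:,1,1] = [-9, 9] gives a = [1, -1] (primitive direction); the mode-2 fibre T[1,:,1] = [-9, 3, -9] gives b = [3, -1, 3]; then c[k] = T[1,1,k] / (a[1]·b[1]) = [-9, 0, -18] / 3 = [-3, 0, -6].
Expanding [1, -1] ⊗ [3, -1, 3] ⊗ [-3, 0, -6] reproduces all 18 entries of T, so T = [1, -1] ⊗ [3, -1, 3] ⊗ [-3, 0, -6] and rank(T) ≤ 1.
Equivalently every frontal slice T[:,:,k] is c[k] times the rank-1 matrix [1, -1] ⊗ [3, -1, 3]. So T has rank 1 (it is nonzero).

Yes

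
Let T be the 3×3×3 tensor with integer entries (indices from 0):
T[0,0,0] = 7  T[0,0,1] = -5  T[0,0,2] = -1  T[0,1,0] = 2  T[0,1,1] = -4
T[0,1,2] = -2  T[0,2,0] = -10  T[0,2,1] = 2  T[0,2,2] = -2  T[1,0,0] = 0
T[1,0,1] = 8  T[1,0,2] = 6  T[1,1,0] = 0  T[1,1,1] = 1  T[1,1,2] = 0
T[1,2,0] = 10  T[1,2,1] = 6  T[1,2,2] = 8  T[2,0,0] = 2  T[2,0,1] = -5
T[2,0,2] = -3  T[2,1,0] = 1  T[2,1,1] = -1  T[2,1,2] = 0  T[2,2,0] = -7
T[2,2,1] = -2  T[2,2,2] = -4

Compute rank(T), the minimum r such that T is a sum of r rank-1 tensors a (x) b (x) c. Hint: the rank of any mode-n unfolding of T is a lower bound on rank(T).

3

Lower bound: the mode-2 unfolding of T (rows indexed by j, columns by (i,k) = (0,0), (0,1), (0,2), (1,0), (1,1), (1,2), (2,0), (2,1), (2,2)) is [[7, -5, -1, 0, 8, 6, 2, -5, -3], [2, -4, -2, 0, 1, 0, 1, -1, 0], [-10, 2, -2, 10, 6, 8, -7, -2, -4]].
There the 3×3 minor on rows j ∈ {0, 1, 2}, columns (i,k) ∈ {(0,0), (0,1), (1,0)} is det [[7, -5, 0], [2, -4, 0], [-10, 2, 10]] = -180 ≠ 0, so this unfolding has rank ≥ 3; CP rank is at least every unfolding rank, so rank(T) ≥ 3. (Unfolding ranks only ever bound the CP rank from below — rank(T) can be strictly larger than all of them — so the matching upper bound has to come from an explicit 3-term decomposition.)
Upper bound: T is a sum of 3 rank-1 terms, T = (0, 2, -1) (x) (1, -1, 1) (x) (1, 2, 2) + (1, -2, 1) (x) (1, 2, 2) (x) (-1, -1, -1) + (2, -1, 1) (x) (2, 1, -2) (x) (2, -1, 0) (one valid choice — decompositions are not unique — normalised so each a, b is primitive with positive first nonzero entry; check it by expanding all entries), so rank(T) ≤ 3.
These bounds meet, so rank(T) = 3.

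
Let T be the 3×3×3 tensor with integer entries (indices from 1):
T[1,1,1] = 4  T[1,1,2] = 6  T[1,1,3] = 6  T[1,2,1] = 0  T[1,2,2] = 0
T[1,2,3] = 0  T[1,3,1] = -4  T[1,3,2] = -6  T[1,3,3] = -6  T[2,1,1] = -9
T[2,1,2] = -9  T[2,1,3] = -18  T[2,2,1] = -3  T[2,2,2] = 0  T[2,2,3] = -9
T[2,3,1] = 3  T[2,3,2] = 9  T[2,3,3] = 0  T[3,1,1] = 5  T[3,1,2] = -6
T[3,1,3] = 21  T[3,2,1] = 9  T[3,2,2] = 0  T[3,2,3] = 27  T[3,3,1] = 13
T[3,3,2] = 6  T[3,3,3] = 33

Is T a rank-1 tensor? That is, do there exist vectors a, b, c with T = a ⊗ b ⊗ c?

No

The mode-1 unfolding of T (rows indexed by i, columns by (j,k) = (1,1), (1,2), (1,3), (2,1), (2,2), (2,3), (3,1), (3,2), (3,3)) is [[4, 6, 6, 0, 0, 0, -4, -6, -6], [-9, -9, -18, -3, 0, -9, 3, 9, 0], [5, -6, 21, 9, 0, 27, 13, 6, 33]].
There the 2×2 minor on rows i ∈ {1, 2}, columns (j,k) ∈ {(1,1), (1,2)} is det [[4, 6], [-9, -9]] = 18 ≠ 0, so this unfolding has rank ≥ 2; CP rank is at least every unfolding rank, so rank(T) ≥ 2.
In particular rank(T) ≥ 2 > 1, so T is not rank-1.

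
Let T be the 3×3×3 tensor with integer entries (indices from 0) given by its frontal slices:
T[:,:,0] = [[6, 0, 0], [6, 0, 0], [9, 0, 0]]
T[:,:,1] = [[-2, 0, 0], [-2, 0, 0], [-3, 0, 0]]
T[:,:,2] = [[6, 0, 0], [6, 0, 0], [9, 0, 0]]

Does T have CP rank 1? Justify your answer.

If T = a ⊗ b ⊗ c then every fibre of T is a multiple of the corresponding factor, so read the factors off the fibres through the nonzero entry T[0,0,0] = 6.
The mode-1 fibre T[:,0,0] = [6, 6, 9] gives a = [2, 2, 3] (primitive direction); the mode-2 fibre T[0,:,0] = [6, 0, 0] gives b = [1, 0, 0]; then c[k] = T[0,0,k] / (a[0]·b[0]) = [6, -2, 6] / 2 = [3, -1, 3].
Expanding [2, 2, 3] ⊗ [1, 0, 0] ⊗ [3, -1, 3] reproduces all 27 entries of T, so T = [2, 2, 3] ⊗ [1, 0, 0] ⊗ [3, -1, 3] and rank(T) ≤ 1.
Equivalently every frontal slice T[:,:,k] is c[k] times the rank-1 matrix [2, 2, 3] ⊗ [1, 0, 0]. So T has rank 1 (it is nonzero).

Yes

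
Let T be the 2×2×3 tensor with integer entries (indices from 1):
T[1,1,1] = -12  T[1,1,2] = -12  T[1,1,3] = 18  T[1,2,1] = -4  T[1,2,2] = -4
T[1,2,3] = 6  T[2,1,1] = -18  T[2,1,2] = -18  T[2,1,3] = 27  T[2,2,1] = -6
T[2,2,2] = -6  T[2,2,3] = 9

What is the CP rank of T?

1

Lower bound: T ≠ 0 (e.g. T[1,1,1] = -12), so rank(T) ≥ 1.
Upper bound: if T = a ⊗ b ⊗ c then every fibre of T is a multiple of the corresponding factor, so read the factors off the fibres through the nonzero entry T[1,1,1] = -12.
The mode-1 fibre T[:,1,1] = [-12, -18] gives a = (2, 3) (primitive direction); the mode-2 fibre T[1,:,1] = [-12, -4] gives b = (3, 1); then c[k] = T[1,1,k] / (a[1]·b[1]) = [-12, -12, 18] / 6 = (-2, -2, 3).
Expanding (2, 3) ⊗ (3, 1) ⊗ (-2, -2, 3) reproduces all 12 entries of T, so T = (2, 3) ⊗ (3, 1) ⊗ (-2, -2, 3) and rank(T) ≤ 1.
These bounds meet, so rank(T) = 1.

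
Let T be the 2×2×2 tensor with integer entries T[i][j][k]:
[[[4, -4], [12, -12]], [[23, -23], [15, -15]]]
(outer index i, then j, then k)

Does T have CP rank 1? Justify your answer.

No

The mode-2 unfolding of T (rows indexed by j, columns by (i,k) = (0,0), (0,1), (1,0), (1,1)) is [[4, -4, 23, -23], [12, -12, 15, -15]].
There the 2×2 minor on rows j ∈ {0, 1}, columns (i,k) ∈ {(0,0), (1,0)} is det [[4, 23], [12, 15]] = -216 ≠ 0, so this unfolding has rank ≥ 2; CP rank is at least every unfolding rank, so rank(T) ≥ 2.
In particular rank(T) ≥ 2 > 1, so T is not rank-1.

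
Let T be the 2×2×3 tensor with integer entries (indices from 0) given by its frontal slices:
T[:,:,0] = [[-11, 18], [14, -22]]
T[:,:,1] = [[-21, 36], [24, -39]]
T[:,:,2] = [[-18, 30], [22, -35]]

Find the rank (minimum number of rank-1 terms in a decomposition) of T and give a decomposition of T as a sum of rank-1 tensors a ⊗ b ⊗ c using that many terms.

rank(T) = 2

Lower bound: the mode-3 unfolding of T (rows indexed by k, columns by (i,j) = (0,0), (0,1), (1,0), (1,1)) is [[-11, 18, 14, -22], [-21, 36, 24, -39], [-18, 30, 22, -35]].
There the 2×2 minor on rows k ∈ {0, 1}, columns (i,j) ∈ {(0,0), (0,1)} is det [[-11, 18], [-21, 36]] = -18 ≠ 0, so this unfolding has rank ≥ 2; CP rank is at least every unfolding rank, so rank(T) ≥ 2. (Flattening ranks never certify an upper bound on CP rank; for that we must actually write T with 2 rank-1 terms.)
Upper bound — finding two terms. Write S_k = T[:,:,k] for the frontal slices: S₀ = [[-11, 18], [14, -22]], S₁ = [[-21, 36], [24, -39]], S₂ = [[-18, 30], [22, -35]].
If T = a₁ ⊗ b₁ ⊗ c₁ + a₂ ⊗ b₂ ⊗ c₂ then each S_k = c₁[k]·a₁b₁ᵀ + c₂[k]·a₂b₂ᵀ. S₀ and S₁ are linearly independent, so a₁b₁ᵀ and a₂b₂ᵀ must span the same plane of matrices: they are the rank-1 matrices of the form x·S₀ + y·S₁.
det(x·S₀ + y·S₁) is −10·x² − 45·xy − 45·y² = (-5)·(x + 3·y)(2·x + 3·y), vanishing at (x:y) = (3:-1) and (3:-2).
M₁ = 3·S₀ − S₁ = [[-12, 18], [18, -27]] = (-3)·[2, -3][2, -3]ᵀ and M₂ = 3·S₀ − 2·S₁ = [[9, -18], [-6, 12]] = 3·[3, -2][1, -2]ᵀ, so take a₁ = [2, -3], b₁ = [2, -3], a₂ = [3, -2], b₂ = [1, -2].
Each slice is an integer combination of E₁ = a₁b₁ᵀ and E₂ = a₂b₂ᵀ: S₀ = −2·E₁ − E₂, S₁ = −3·E₁ − 3·E₂, S₂ = −3·E₁ − 2·E₂; reading off coefficients, c₁ = [-2, -3, -3] and c₂ = [-1, -3, -2].
Hence T = [2, -3] ⊗ [2, -3] ⊗ [-2, -3, -3] + [3, -2] ⊗ [1, -2] ⊗ [-1, -3, -2], so rank(T) ≤ 2.
These bounds meet, so rank(T) = 2.
Check entry T[1,0,1] = 24: (-3)·(2)·(-3) + (-2)·(1)·(-3) = 24.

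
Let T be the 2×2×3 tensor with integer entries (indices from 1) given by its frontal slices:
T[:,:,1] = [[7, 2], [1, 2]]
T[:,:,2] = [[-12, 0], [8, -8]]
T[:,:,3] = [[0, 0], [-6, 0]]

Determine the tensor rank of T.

3

Lower bound: the mode-3 unfolding of T (rows indexed by k, columns by (i,j) = (1,1), (1,2), (2,1), (2,2)) is [[7, 2, 1, 2], [-12, 0, 8, -8], [0, 0, -6, 0]].
There the 3×3 minor on rows k ∈ {1, 2, 3}, columns (i,j) ∈ {(1,1), (1,2), (2,1)} is det [[7, 2, 1], [-12, 0, 8], [0, 0, -6]] = -144 ≠ 0, so this unfolding has rank ≥ 3; CP rank is at least every unfolding rank, so rank(T) ≥ 3. (This is only a lower bound: in general the CP rank may exceed every unfolding rank, so we still need to exhibit 3 rank-1 terms summing to T.)
Upper bound: T is a sum of 3 rank-1 terms, T = [1, -2] ⊗ [1, -1] ⊗ [0, -4, 2] + [1, -1] ⊗ [1, 2] ⊗ [-1, 0, 2] + [1, 0] ⊗ [2, 1] ⊗ [4, -4, -2] (written with every a and b primitive with positive leading entry and the scale carried by c; CP decompositions are not unique, and this one is verified by expanding entrywise), so rank(T) ≤ 3.
These bounds meet, so rank(T) = 3.
Check entry T[1,2,2] = 0: (1)·(-1)·(-4) + (1)·(2)·(0) + (1)·(1)·(-4) = 0.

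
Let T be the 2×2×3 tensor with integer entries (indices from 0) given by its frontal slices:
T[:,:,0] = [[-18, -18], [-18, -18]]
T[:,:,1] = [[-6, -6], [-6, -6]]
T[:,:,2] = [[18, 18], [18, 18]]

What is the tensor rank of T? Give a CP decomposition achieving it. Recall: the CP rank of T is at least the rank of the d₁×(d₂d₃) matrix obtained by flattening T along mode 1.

Lower bound: T ≠ 0 (e.g. T[0,0,0] = -18), so rank(T) ≥ 1.
Upper bound: if T = a ⊗ b ⊗ c then every fibre of T is a multiple of the corresponding factor, so read the factors off the fibres through the nonzero entry T[0,0,0] = -18.
The mode-1 fibre T[:,0,0] = [-18, -18] gives a = [1, 1] (primitive direction); the mode-2 fibre T[0,:,0] = [-18, -18] gives b = [1, 1]; then c[k] = T[0,0,k] / (a[0]·b[0]) = [-18, -6, 18] / 1 = [-18, -6, 18].
Expanding [1, 1] ⊗ [1, 1] ⊗ [-18, -6, 18] reproduces all 12 entries of T, so T = [1, 1] ⊗ [1, 1] ⊗ [-18, -6, 18] and rank(T) ≤ 1.
These bounds meet, so rank(T) = 1.

rank(T) = 1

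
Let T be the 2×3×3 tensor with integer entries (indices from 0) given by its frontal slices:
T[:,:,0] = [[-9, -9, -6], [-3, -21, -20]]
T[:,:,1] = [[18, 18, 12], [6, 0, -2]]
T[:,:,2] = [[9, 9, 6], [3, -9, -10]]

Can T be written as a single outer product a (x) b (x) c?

The mode-1 unfolding of T (rows indexed by i, columns by (j,k) = (0,0), (0,1), (0,2), (1,0), (1,1), (1,2), (2,0), (2,1), (2,2)) is [[-9, 18, 9, -9, 18, 9, -6, 12, 6], [-3, 6, 3, -21, 0, -9, -20, -2, -10]].
There the 2×2 minor on rows i ∈ {0, 1}, columns (j,k) ∈ {(0,0), (1,0)} is det [[-9, -9], [-3, -21]] = 162 ≠ 0, so this unfolding has rank ≥ 2; CP rank is at least every unfolding rank, so rank(T) ≥ 2.
In particular rank(T) ≥ 2 > 1, so T is not rank-1.

No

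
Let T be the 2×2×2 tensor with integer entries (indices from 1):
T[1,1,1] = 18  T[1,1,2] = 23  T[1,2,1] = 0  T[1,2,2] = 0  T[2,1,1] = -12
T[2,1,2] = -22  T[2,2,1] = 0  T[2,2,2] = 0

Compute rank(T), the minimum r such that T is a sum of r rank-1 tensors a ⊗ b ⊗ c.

2

Lower bound: the mode-1 unfolding of T (rows indexed by i, columns by (j,k) = (1,1), (1,2), (2,1), (2,2)) is [[18, 23, 0, 0], [-12, -22, 0, 0]].
There the 2×2 minor on rows i ∈ {1, 2}, columns (j,k) ∈ {(1,1), (1,2)} is det [[18, 23], [-12, -22]] = -120 ≠ 0, so this unfolding has rank ≥ 2; CP rank is at least every unfolding rank, so rank(T) ≥ 2. (Unfolding ranks only ever bound the CP rank from below — rank(T) can be strictly larger than all of them — so the matching upper bound has to come from an explicit 2-term decomposition.)
Upper bound — finding two terms. Every mode-2 slice of T is a multiple of one matrix: T[:,j,:] = b[j]·M with b = [1, 0] and M = [[18, 23], [-12, -22]] (rows indexed by i, columns by k). So it suffices to write M as a sum of two rank-1 matrices.
Splitting M by its rows (i = 1, 2), M = [1, 0][18, 23]ᵀ + [0, 1][-12, -22]ᵀ.
Hence T = [1, 0] ⊗ [1, 0] ⊗ [18, 23] + [0, 1] ⊗ [1, 0] ⊗ [-12, -22], so rank(T) ≤ 2.
These bounds meet, so rank(T) = 2.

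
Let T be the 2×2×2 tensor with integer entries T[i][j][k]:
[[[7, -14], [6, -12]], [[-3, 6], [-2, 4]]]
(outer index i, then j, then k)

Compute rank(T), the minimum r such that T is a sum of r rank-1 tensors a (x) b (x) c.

2

Lower bound: in the mode-2 unfolding of T (rows indexed by j, columns by (i,k)) the 2×2 minor on rows j ∈ {0, 1}, columns (i,k) ∈ {(0,0), (1,0)} is det [[7, -3], [6, -2]] = 4 ≠ 0, so that unfolding has rank ≥ 2 and hence rank(T) ≥ 2 (CP rank is at least every unfolding rank, though it can be larger).
Upper bound: T[:,:,k] = c[k]·M for every slice, with c = [1, -2] and M = [[7, 6], [-3, -2]] (rows i, columns j).
Splitting M by its rows (i = 0, 1), M = [1, 0][7, 6]ᵀ + [0, 1][-3, -2]ᵀ.
Hence T = [1, 0] (x) [7, 6] (x) [1, -2] + [0, 1] (x) [-3, -2] (x) [1, -2], so rank(T) ≤ 2.
These bounds meet, so rank(T) = 2.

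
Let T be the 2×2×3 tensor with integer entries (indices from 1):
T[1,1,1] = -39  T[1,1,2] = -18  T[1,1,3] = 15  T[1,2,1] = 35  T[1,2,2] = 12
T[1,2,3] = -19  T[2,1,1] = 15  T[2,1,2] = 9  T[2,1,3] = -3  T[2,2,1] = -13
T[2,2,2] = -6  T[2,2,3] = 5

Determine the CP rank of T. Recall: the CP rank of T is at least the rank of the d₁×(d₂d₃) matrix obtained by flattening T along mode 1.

2

Lower bound: the mode-2 unfolding of T (rows indexed by j, columns by (i,k) = (1,1), (1,2), (1,3), (2,1), (2,2), (2,3)) is [[-39, -18, 15, 15, 9, -3], [35, 12, -19, -13, -6, 5]].
There the 2×2 minor on rows j ∈ {1, 2}, columns (i,k) ∈ {(1,1), (1,2)} is det [[-39, -18], [35, 12]] = 162 ≠ 0, so this unfolding has rank ≥ 2; CP rank is at least every unfolding rank, so rank(T) ≥ 2. (Flattening ranks never certify an upper bound on CP rank; for that we must actually write T with 2 rank-1 terms.)
Upper bound — finding two terms. Write S_k = T[:,:,k] for the frontal slices: S₁ = [[-39, 35], [15, -13]], S₂ = [[-18, 12], [9, -6]], S₃ = [[15, -19], [-3, 5]].
If T = a₁ ⊗ b₁ ⊗ c₁ + a₂ ⊗ b₂ ⊗ c₂ then each S_k = c₁[k]·a₁b₁ᵀ + c₂[k]·a₂b₂ᵀ. S₁ and S₂ are linearly independent, so a₁b₁ᵀ and a₂b₂ᵀ must span the same plane of matrices: they are the rank-1 matrices of the form x·S₁ + y·S₂.
det(x·S₁ + y·S₂) is −18·x² − 27·xy = (-9)·(2·x + 3·y)(x), vanishing at (x:y) = (3:-2) and (0:1).
M₁ = 3·S₁ − 2·S₂ = [[-81, 81], [27, -27]] = (-27)·[3, -1][1, -1]ᵀ and M₂ = S₂ = [[-18, 12], [9, -6]] = (-3)·[2, -1][3, -2]ᵀ, so take a₁ = [3, -1], b₁ = [1, -1], a₂ = [2, -1], b₂ = [3, -2].
Each slice is an integer combination of E₁ = a₁b₁ᵀ and E₂ = a₂b₂ᵀ: S₁ = −9·E₁ − 2·E₂, S₂ = −3·E₂, S₃ = 9·E₁ − 2·E₂; reading off coefficients, c₁ = [-9, 0, 9] and c₂ = [-2, -3, -2].
Hence T = [3, -1] ⊗ [1, -1] ⊗ [-9, 0, 9] + [2, -1] ⊗ [3, -2] ⊗ [-2, -3, -2], so rank(T) ≤ 2.
These bounds meet, so rank(T) = 2.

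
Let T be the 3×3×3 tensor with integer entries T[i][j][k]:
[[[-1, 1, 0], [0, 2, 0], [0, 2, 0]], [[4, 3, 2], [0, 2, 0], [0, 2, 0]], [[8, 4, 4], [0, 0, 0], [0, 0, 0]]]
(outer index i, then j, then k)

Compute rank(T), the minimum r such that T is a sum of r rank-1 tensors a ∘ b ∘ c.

3

Lower bound: the mode-3 unfolding of T (rows indexed by k, columns by (i,j) = (0,0), (0,1), (0,2), (1,0), (1,1), (1,2), (2,0), (2,1), (2,2)) is [[-1, 0, 0, 4, 0, 0, 8, 0, 0], [1, 2, 2, 3, 2, 2, 4, 0, 0], [0, 0, 0, 2, 0, 0, 4, 0, 0]].
There the 3×3 minor on rows k ∈ {0, 1, 2}, columns (i,j) ∈ {(0,0), (0,1), (1,0)} is det [[-1, 0, 4], [1, 2, 3], [0, 0, 2]] = -4 ≠ 0, so this unfolding has rank ≥ 3; CP rank is at least every unfolding rank, so rank(T) ≥ 3. (Unfolding ranks only ever bound the CP rank from below — rank(T) can be strictly larger than all of them — so the matching upper bound has to come from an explicit 3-term decomposition.)
Upper bound: T is a sum of 3 rank-1 terms, T = [0, 1, 2] ∘ [1, 0, 0] ∘ [4, 2, 2] + [1, 0, 0] ∘ [1, 0, 0] ∘ [-1, 0, 0] + [1, 1, 0] ∘ [1, 2, 2] ∘ [0, 1, 0] (written with every a and b primitive with positive leading entry and the scale carried by c; CP decompositions are not unique, and this one is verified by expanding entrywise), so rank(T) ≤ 3.
These bounds meet, so rank(T) = 3.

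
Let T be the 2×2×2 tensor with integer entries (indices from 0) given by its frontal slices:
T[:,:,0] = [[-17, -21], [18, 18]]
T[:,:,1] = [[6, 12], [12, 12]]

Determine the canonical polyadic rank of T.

Lower bound: the mode-2 unfolding of T (rows indexed by j, columns by (i,k) = (0,0), (0,1), (1,0), (1,1)) is [[-17, 6, 18, 12], [-21, 12, 18, 12]].
There the 2×2 minor on rows j ∈ {0, 1}, columns (i,k) ∈ {(0,0), (0,1)} is det [[-17, 6], [-21, 12]] = -78 ≠ 0, so this unfolding has rank ≥ 2; CP rank is at least every unfolding rank, so rank(T) ≥ 2. (Flattening ranks never certify an upper bound on CP rank; for that we must actually write T with 2 rank-1 terms.)
Upper bound — finding two terms. Write S_k = T[:,:,k] for the frontal slices: S₀ = [[-17, -21], [18, 18]], S₁ = [[6, 12], [12, 12]].
If T = a₁ ∘ b₁ ∘ c₁ + a₂ ∘ b₂ ∘ c₂ then each S_k = c₁[k]·a₁b₁ᵀ + c₂[k]·a₂b₂ᵀ. S₀ and S₁ are linearly independent, so a₁b₁ᵀ and a₂b₂ᵀ must span the same plane of matrices: they are the rank-1 matrices of the form x·S₀ + y·S₁.
det(x·S₀ + y·S₁) is 72·x² − 60·xy − 72·y² = 12·(2·x − 3·y)(3·x + 2·y), vanishing at (x:y) = (3:2) and (2:-3).
M₁ = 3·S₀ + 2·S₁ = [[-39, -39], [78, 78]] = (-39)·[1, -2][1, 1]ᵀ and M₂ = 2·S₀ − 3·S₁ = [[-52, -78], [0, 0]] = (-26)·[1, 0][2, 3]ᵀ, so take a₁ = [1, -2], b₁ = [1, 1], a₂ = [1, 0], b₂ = [2, 3].
Each slice is an integer combination of E₁ = a₁b₁ᵀ and E₂ = a₂b₂ᵀ: S₀ = −9·E₁ − 4·E₂, S₁ = −6·E₁ + 6·E₂; reading off coefficients, c₁ = [-9, -6] and c₂ = [-4, 6].
Hence T = [1, -2] ∘ [1, 1] ∘ [-9, -6] + [1, 0] ∘ [2, 3] ∘ [-4, 6], so rank(T) ≤ 2.
These bounds meet, so rank(T) = 2.

2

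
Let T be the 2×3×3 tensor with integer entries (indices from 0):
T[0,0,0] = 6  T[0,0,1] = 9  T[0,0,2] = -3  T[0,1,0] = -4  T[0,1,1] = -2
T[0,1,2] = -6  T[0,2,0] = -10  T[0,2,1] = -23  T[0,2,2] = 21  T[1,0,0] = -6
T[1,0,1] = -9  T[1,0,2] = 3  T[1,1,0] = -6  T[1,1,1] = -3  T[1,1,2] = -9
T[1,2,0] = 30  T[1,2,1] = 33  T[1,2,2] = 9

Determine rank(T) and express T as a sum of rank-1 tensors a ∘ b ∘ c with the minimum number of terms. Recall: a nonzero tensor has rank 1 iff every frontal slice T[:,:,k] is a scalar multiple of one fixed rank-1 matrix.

Lower bound: in the mode-2 unfolding of T (rows indexed by j, columns by (i,k)) the 2×2 minor on rows j ∈ {0, 1}, columns (i,k) ∈ {(0,0), (0,1)} is det [[6, 9], [-4, -2]] = 24 ≠ 0, so that unfolding has rank ≥ 2 and hence rank(T) ≥ 2 (CP rank is at least every unfolding rank, though it can be larger).
Upper bound: with S_k = T[:,:,k], the two rank-1 terms a₁b₁ᵀ, a₂b₂ᵀ are the rank-1 members of the pencil x·S₀ + y·S₁.
The 2×2 minor of x·S₀ + y·S₁ on rows {0,1}, columns {0,1} is −60·x² − 120·xy − 45·y² = (-15)·(2·x + 3·y)(2·x + y), vanishing at (x:y) = (3:-2) and (1:-2).
M₁ = 3·S₀ − 2·S₁ = [[0, -8, 16], [0, -12, 24]] = (-4)·[2, 3][0, 1, -2]ᵀ and M₂ = S₀ − 2·S₁ = [[-12, 0, 36], [12, 0, -36]] = (-12)·[1, -1][1, 0, -3]ᵀ, so take a₁ = [2, 3], b₁ = [0, 1, -2], a₂ = [1, -1], b₂ = [1, 0, -3].
Each slice is an integer combination of E₁ = a₁b₁ᵀ and E₂ = a₂b₂ᵀ: S₀ = −2·E₁ + 6·E₂, S₁ = −E₁ + 9·E₂, S₂ = −3·E₁ − 3·E₂; reading off coefficients, c₁ = [-2, -1, -3] and c₂ = [6, 9, -3].
Hence T = [2, 3] ∘ [0, 1, -2] ∘ [-2, -1, -3] + [1, -1] ∘ [1, 0, -3] ∘ [6, 9, -3], so rank(T) ≤ 2.
These bounds meet, so rank(T) = 2.

rank(T) = 2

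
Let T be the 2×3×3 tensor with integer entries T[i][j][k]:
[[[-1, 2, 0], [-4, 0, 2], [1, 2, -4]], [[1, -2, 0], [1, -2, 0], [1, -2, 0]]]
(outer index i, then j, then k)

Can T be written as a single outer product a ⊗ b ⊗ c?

No

The mode-2 unfolding of T (rows indexed by j, columns by (i,k) = (0,0), (0,1), (0,2), (1,0), (1,1), (1,2)) is [[-1, 2, 0, 1, -2, 0], [-4, 0, 2, 1, -2, 0], [1, 2, -4, 1, -2, 0]].
There the 3×3 minor on rows j ∈ {0, 1, 2}, columns (i,k) ∈ {(0,0), (0,1), (0,2)} is det [[-1, 2, 0], [-4, 0, 2], [1, 2, -4]] = -24 ≠ 0, so this unfolding has rank ≥ 3; CP rank is at least every unfolding rank, so rank(T) ≥ 3.
In particular rank(T) ≥ 3 > 1, so T is not rank-1.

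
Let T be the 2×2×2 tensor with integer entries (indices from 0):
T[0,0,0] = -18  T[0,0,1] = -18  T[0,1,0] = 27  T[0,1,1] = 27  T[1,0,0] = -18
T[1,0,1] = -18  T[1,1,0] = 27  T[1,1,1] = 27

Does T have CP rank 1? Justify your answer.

The mode-1 fibre T[:,0,0] = [-18, -18] gives a = [1, 1] (primitive direction); the mode-2 fibre T[0,:,0] = [-18, 27] gives b = [2, -3]; then c[k] = T[0,0,k] / (a[0]·b[0]) = [-18, -18] / 2 = [-9, -9].
Expanding [1, 1] ⊗ [2, -3] ⊗ [-9, -9] reproduces all 8 entries of T, so T = [1, 1] ⊗ [2, -3] ⊗ [-9, -9] and rank(T) ≤ 1.
Equivalently every frontal slice T[:,:,k] is c[k] times the rank-1 matrix [1, 1] ⊗ [2, -3]. So T has rank 1 (it is nonzero).

Yes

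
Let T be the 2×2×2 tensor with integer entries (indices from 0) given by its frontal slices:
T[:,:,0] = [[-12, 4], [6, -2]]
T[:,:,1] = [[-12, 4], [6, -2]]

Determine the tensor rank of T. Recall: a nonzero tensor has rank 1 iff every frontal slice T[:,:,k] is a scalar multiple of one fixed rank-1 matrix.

1

Lower bound: T ≠ 0 (e.g. T[0,0,0] = -12), so rank(T) ≥ 1.
Upper bound: the mode-1 fibre T[:,0,0] = [-12, 6] gives a = [2, -1] (primitive direction); the mode-2 fibre T[0,:,0] = [-12, 4] gives b = [3, -1]; then c[k] = T[0,0,k] / (a[0]·b[0]) = [-12, -12] / 6 = [-2, -2].
Expanding [2, -1] ∘ [3, -1] ∘ [-2, -2] reproduces all 8 entries of T, so T = [2, -1] ∘ [3, -1] ∘ [-2, -2] and rank(T) ≤ 1.
These bounds meet, so rank(T) = 1.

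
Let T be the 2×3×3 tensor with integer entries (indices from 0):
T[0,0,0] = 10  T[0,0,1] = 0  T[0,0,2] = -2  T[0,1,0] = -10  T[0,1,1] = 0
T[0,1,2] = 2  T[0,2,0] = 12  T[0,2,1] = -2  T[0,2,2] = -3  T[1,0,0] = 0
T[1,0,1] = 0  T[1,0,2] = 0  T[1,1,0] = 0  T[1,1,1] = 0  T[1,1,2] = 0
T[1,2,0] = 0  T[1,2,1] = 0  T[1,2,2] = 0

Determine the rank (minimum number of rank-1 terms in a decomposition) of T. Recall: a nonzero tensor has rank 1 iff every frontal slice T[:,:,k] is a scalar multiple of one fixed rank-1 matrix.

Lower bound: the mode-2 unfolding of T (rows indexed by j, columns by (i,k) = (0,0), (0,1), (0,2), (1,0), (1,1), (1,2)) is [[10, 0, -2, 0, 0, 0], [-10, 0, 2, 0, 0, 0], [12, -2, -3, 0, 0, 0]].
There the 2×2 minor on rows j ∈ {0, 2}, columns (i,k) ∈ {(0,0), (0,1)} is det [[10, 0], [12, -2]] = -20 ≠ 0, so this unfolding has rank ≥ 2; CP rank is at least every unfolding rank, so rank(T) ≥ 2. (Unfolding ranks only ever bound the CP rank from below — rank(T) can be strictly larger than all of them — so the matching upper bound has to come from an explicit 2-term decomposition.)
Upper bound — finding two terms. Every mode-1 slice of T is a multiple of one matrix: T[i,:,:] = a[i]·M with a = (1, 0) and M = [[10, 0, -2], [-10, 0, 2], [12, -2, -3]] (rows indexed by j, columns by k). So it suffices to write M as a sum of two rank-1 matrices.
The rows of M satisfy (row 0) = −(row 1), so splitting by rows, M = (-1, 1, 0)(-10, 0, 2)ᵀ + (0, 0, 1)(12, -2, -3)ᵀ.
Hence T = (1, 0) ⊗ (-1, 1, 0) ⊗ (-10, 0, 2) + (1, 0) ⊗ (0, 0, 1) ⊗ (12, -2, -3), so rank(T) ≤ 2.
These bounds meet, so rank(T) = 2.

2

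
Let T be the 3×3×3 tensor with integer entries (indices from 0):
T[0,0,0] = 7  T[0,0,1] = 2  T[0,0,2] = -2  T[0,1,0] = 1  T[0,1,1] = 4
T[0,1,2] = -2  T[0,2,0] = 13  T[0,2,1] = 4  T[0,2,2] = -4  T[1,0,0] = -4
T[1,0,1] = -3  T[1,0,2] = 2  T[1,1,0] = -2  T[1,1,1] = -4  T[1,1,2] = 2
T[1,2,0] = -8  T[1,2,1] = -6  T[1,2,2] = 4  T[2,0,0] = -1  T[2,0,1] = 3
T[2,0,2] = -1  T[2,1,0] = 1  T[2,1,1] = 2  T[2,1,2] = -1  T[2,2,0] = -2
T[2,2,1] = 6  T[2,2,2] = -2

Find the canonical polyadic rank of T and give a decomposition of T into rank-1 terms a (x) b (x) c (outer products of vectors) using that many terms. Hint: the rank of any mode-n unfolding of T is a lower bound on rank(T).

Lower bound: the mode-1 unfolding of T (rows indexed by i, columns by (j,k) = (0,0), (0,1), (0,2), (1,0), (1,1), (1,2), (2,0), (2,1), (2,2)) is [[7, 2, -2, 1, 4, -2, 13, 4, -4], [-4, -3, 2, -2, -4, 2, -8, -6, 4], [-1, 3, -1, 1, 2, -1, -2, 6, -2]].
There the 3×3 minor on rows i ∈ {0, 1, 2}, columns (j,k) ∈ {(0,0), (0,1), (0,2)} is det [[7, 2, -2], [-4, -3, 2], [-1, 3, -1]] = -3 ≠ 0, so this unfolding has rank ≥ 3; CP rank is at least every unfolding rank, so rank(T) ≥ 3. (This is only a lower bound: in general the CP rank may exceed every unfolding rank, so we still need to exhibit 3 rank-1 terms summing to T.)
Upper bound: T is a sum of 3 rank-1 terms, T = [1, 0, 0] (x) [1, -1, 1] (x) [1, 0, 0] + [2, -2, 1] (x) [1, 1, 2] (x) [1, 2, -1] + [2, -1, -1] (x) [1, 0, 2] (x) [2, -1, 0] (written with every a and b primitive with positive leading entry and the scale carried by c; CP decompositions are not unique, and this one is verified by expanding entrywise), so rank(T) ≤ 3.
These bounds meet, so rank(T) = 3.

rank(T) = 3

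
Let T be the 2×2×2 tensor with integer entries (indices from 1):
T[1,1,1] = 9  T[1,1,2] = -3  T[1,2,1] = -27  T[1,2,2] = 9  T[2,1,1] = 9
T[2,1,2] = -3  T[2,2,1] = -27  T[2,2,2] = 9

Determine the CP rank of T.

1

Lower bound: T ≠ 0 (e.g. T[1,1,1] = 9), so rank(T) ≥ 1.
Upper bound: the mode-1 fibre T[:,1,1] = [9, 9] gives a = [1, 1] (primitive direction); the mode-2 fibre T[1,:,1] = [9, -27] gives b = [1, -3]; then c[k] = T[1,1,k] / (a[1]·b[1]) = [9, -3] / 1 = [9, -3].
Expanding [1, 1] ⊗ [1, -3] ⊗ [9, -3] reproduces all 8 entries of T, so T = [1, 1] ⊗ [1, -3] ⊗ [9, -3] and rank(T) ≤ 1.
These bounds meet, so rank(T) = 1.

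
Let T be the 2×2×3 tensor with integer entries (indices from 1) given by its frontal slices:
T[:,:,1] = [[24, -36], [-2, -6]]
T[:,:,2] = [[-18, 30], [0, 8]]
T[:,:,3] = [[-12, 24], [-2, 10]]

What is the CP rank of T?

2

Lower bound: the mode-1 unfolding of T (rows indexed by i, columns by (j,k) = (1,1), (1,2), (1,3), (2,1), (2,2), (2,3)) is [[24, -18, -12, -36, 30, 24], [-2, 0, -2, -6, 8, 10]].
There the 2×2 minor on rows i ∈ {1, 2}, columns (j,k) ∈ {(1,1), (1,2)} is det [[24, -18], [-2, 0]] = -36 ≠ 0, so this unfolding has rank ≥ 2; CP rank is at least every unfolding rank, so rank(T) ≥ 2. (Flattening ranks never certify an upper bound on CP rank; for that we must actually write T with 2 rank-1 terms.)
Upper bound — finding two terms. Write S_k = T[:,:,k] for the frontal slices: S₁ = [[24, -36], [-2, -6]], S₂ = [[-18, 30], [0, 8]], S₃ = [[-12, 24], [-2, 10]].
If T = a₁ ⊗ b₁ ⊗ c₁ + a₂ ⊗ b₂ ⊗ c₂ then each S_k = c₁[k]·a₁b₁ᵀ + c₂[k]·a₂b₂ᵀ. S₁ and S₂ are linearly independent, so a₁b₁ᵀ and a₂b₂ᵀ must span the same plane of matrices: they are the rank-1 matrices of the form x·S₁ + y·S₂.
det(x·S₁ + y·S₂) is −216·x² + 360·xy − 144·y² = (-72)·(3·x − 2·y)(x − y), vanishing at (x:y) = (2:3) and (1:1).
M₁ = 2·S₁ + 3·S₂ = [[-6, 18], [-4, 12]] = (-2)·[3, 2][1, -3]ᵀ and M₂ = S₁ + S₂ = [[6, -6], [-2, 2]] = 2·[3, -1][1, -1]ᵀ, so take a₁ = [3, 2], b₁ = [1, -3], a₂ = [3, -1], b₂ = [1, -1].
Each slice is an integer combination of E₁ = a₁b₁ᵀ and E₂ = a₂b₂ᵀ: S₁ = 2·E₁ + 6·E₂, S₂ = −2·E₁ − 4·E₂, S₃ = −2·E₁ − 2·E₂; reading off coefficients, c₁ = [2, -2, -2] and c₂ = [6, -4, -2].
Hence T = [3, 2] ⊗ [1, -3] ⊗ [2, -2, -2] + [3, -1] ⊗ [1, -1] ⊗ [6, -4, -2], so rank(T) ≤ 2.
These bounds meet, so rank(T) = 2.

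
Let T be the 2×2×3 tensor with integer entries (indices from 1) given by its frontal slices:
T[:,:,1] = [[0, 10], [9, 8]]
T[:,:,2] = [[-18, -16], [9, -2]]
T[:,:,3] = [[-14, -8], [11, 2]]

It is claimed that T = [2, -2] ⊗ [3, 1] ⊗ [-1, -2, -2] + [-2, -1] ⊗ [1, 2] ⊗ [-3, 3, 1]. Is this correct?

Reconstruct entrywise from the claimed factors. For example, T[1,1,2] = -18 and Σₗ aₗ[1]bₗ[1]cₗ[2] = (2)·(3)·(-2) + (-2)·(1)·(3) = -18; checking all 12 entries, every one matches. The claim holds.

Yes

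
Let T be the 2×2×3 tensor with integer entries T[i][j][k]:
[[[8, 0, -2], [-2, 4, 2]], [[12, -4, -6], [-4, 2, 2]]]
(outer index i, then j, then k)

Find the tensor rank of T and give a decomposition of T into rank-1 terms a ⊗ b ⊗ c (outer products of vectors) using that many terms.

rank(T) = 3

Lower bound: the mode-3 unfolding of T (rows indexed by k, columns by (i,j) = (0,0), (0,1), (1,0), (1,1)) is [[8, -2, 12, -4], [0, 4, -4, 2], [-2, 2, -6, 2]].
There the 3×3 minor on rows k ∈ {0, 1, 2}, columns (i,j) ∈ {(0,0), (0,1), (1,0)} is det [[8, -2, 12], [0, 4, -4], [-2, 2, -6]] = -48 ≠ 0, so this unfolding has rank ≥ 3; CP rank is at least every unfolding rank, so rank(T) ≥ 3. (Unfolding ranks only ever bound the CP rank from below — rank(T) can be strictly larger than all of them — so the matching upper bound has to come from an explicit 3-term decomposition.)
Upper bound: T is a sum of 3 rank-1 terms, T = [1, -1] ⊗ [1, 0] ⊗ [-4, 0, 2] + [1, 0] ⊗ [2, 1] ⊗ [2, 2, 0] + [1, 1] ⊗ [2, -1] ⊗ [4, -2, -2] (one valid choice — decompositions are not unique — normalised so each a, b is primitive with positive first nonzero entry; check it by expanding all entries), so rank(T) ≤ 3.
These bounds meet, so rank(T) = 3.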